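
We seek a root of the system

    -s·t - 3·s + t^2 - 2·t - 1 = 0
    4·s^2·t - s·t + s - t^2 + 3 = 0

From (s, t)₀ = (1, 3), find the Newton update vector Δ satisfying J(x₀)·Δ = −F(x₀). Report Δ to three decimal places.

(0.000, 1.333)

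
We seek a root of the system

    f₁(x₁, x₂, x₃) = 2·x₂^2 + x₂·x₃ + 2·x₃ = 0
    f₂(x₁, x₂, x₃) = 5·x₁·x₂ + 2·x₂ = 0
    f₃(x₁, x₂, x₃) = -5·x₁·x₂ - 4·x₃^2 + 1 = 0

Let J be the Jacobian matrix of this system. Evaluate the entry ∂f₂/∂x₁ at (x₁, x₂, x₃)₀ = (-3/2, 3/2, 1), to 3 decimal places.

7.500

∂f₂/∂x₁ = 5·x₂.
At (-3/2, 3/2, 1) this is 7.500.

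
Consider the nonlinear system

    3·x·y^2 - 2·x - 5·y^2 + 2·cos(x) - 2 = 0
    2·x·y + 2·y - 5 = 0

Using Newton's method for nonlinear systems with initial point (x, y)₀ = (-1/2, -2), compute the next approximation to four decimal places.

At (-1/2, -2): F = (-25.244835, -7.0000).
Jacobian J = [[3·y^2 - 2·sin(x) - 2, 6·x·y - 10·y], [2·y, 2·x + 2]].
At the point, J = [[10.958851, 26.0000], [-4.0000, 1.0000]] (det J = 114.958851).
Solving J·Δ = −F gives Δ = (-1.3636, 1.5457).
Then the next iterate is (x, y)₁ = (-1.8636, -0.4543).

(-1.8636, -0.4543)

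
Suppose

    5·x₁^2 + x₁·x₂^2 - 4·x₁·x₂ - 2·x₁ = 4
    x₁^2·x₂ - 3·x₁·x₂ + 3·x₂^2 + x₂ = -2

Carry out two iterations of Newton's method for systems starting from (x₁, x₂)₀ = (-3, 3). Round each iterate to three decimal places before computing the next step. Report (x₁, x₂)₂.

(-0.634, 0.889)

At (-3, 3): F = (56.000, 86.000).
Jacobian J = [[10·x₁ + x₂^2 - 4·x₂ - 2, 2·x₁·x₂ - 4·x₁], [2·x₁·x₂ - 3·x₂, x₁^2 - 3·x₁ + 6·x₂ + 1]].
At the point, J = [[-35.000, -6.000], [-27.000, 37.000]] (det J = -1457.000).
Solving J·Δ = −F gives Δ = (1.776, -1.028).
Then the next iterate is (x₁, x₂)₁ = (-1.224, 1.972).
Round to (-1.224, 1.972) and repeat: F = (10.83392, 25.83394), J = [[-18.23922, 0.06854], [-10.74346, 18.00218]].
Δ = (0.590, -1.083), so (x₁, x₂)₂ = (-0.634, 0.889).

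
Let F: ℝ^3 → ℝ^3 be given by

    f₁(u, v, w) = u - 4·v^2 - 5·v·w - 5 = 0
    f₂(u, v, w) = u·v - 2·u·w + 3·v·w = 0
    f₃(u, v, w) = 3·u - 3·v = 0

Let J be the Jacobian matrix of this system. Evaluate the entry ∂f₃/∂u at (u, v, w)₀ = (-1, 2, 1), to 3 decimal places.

∂f₃/∂u = 3.
At (-1, 2, 1) this is 3.000.

3.000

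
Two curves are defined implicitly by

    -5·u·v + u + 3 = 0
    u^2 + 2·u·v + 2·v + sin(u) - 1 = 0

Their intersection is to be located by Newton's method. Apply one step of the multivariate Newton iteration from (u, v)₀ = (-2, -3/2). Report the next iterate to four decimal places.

At (-2, -3/2): F = (-14.0000, 5.090703).
Jacobian J = [[-5·v + 1, -5·u], [2·u + 2·v + cos(u), 2·u + 2]].
At the point, J = [[8.5000, 10.0000], [-7.416147, -2.0000]] (det J = 57.161468).
Solving J·Δ = −F gives Δ = (0.4007, 1.0594).
Then the next iterate is (u, v)₁ = (-1.5993, -0.4406).

(-1.5993, -0.4406)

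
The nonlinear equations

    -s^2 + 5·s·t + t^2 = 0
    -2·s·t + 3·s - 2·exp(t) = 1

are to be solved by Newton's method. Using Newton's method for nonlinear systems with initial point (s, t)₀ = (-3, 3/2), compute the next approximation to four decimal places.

(-3.8219, -1.8622)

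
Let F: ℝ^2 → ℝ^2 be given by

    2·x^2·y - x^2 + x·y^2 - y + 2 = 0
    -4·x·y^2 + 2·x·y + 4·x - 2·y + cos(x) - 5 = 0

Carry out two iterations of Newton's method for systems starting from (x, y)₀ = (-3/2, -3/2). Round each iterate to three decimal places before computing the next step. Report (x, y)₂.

(-0.859, -1.084)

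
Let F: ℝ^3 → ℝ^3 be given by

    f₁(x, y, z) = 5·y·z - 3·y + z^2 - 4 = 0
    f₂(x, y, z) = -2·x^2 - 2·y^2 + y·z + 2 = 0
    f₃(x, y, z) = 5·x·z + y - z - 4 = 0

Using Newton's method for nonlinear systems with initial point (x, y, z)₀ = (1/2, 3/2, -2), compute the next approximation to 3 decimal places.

(1.099, 1.977, 5.344)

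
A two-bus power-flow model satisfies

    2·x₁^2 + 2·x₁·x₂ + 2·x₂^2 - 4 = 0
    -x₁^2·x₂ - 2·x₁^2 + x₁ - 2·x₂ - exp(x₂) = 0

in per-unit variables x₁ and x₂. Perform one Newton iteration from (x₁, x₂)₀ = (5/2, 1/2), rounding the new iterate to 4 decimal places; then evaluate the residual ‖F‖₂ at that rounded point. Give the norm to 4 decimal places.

5.0295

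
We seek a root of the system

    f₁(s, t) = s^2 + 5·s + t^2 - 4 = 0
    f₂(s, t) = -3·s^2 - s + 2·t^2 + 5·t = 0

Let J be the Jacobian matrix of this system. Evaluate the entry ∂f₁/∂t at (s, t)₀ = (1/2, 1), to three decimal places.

∂f₁/∂t = 2·t.
At (1/2, 1) this is 2.000.

2.000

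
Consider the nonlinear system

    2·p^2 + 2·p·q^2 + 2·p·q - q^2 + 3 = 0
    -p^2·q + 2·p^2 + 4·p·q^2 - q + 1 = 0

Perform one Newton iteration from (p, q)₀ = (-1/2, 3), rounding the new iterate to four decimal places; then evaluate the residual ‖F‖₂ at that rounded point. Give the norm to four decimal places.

At (-1/2, 3): F = (-17.5000, -20.2500).
Jacobian J = [[4·p + 2·q^2 + 2·q, 4·p·q + 2·p - 2·q], [-2·p·q + 4·p + 4·q^2, -p^2 + 8·p·q - 1]].
At the point, J = [[22.0000, -13.0000], [37.0000, -13.2500]] (det J = 189.5000).
Solving J·Δ = −F gives Δ = (0.1656, -1.0660).
Then the next iterate is (p, q)₁ = (-0.3344, 1.9340).
Re-evaluating at (-0.3344, 1.9340): F = (-4.311719, -5.929720), so ‖F‖₂ = 7.3316.

7.3316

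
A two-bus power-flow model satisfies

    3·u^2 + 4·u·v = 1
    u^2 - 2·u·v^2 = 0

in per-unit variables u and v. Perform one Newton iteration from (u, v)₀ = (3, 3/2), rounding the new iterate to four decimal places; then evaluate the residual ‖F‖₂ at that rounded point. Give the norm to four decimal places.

10.7138

At (3, 3/2): F = (44.0000, -4.5000).
Jacobian J = [[6·u + 4·v, 4·u], [2·u - 2·v^2, -4·u·v]].
At the point, J = [[24.0000, 12.0000], [1.5000, -18.0000]] (det J = -450.0000).
Solving J·Δ = −F gives Δ = (-1.6400, -0.3867).
Then the next iterate is (u, v)₁ = (1.3600, 1.1133).
Re-evaluating at (1.3600, 1.1133): F = (10.605152, -1.521668), so ‖F‖₂ = 10.7138.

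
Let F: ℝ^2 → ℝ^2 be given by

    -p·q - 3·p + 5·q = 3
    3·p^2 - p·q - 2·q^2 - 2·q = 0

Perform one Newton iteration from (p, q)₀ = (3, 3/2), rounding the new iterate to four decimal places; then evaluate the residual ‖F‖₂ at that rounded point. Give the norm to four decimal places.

At (3, 3/2): F = (-9.0000, 15.0000).
Jacobian J = [[-q - 3, -p + 5], [6·p - q, -p - 4·q - 2]].
At the point, J = [[-4.5000, 2.0000], [16.5000, -11.0000]] (det J = 16.5000).
Solving J·Δ = −F gives Δ = (-4.1818, -4.9091).
Then the next iterate is (p, q)₁ = (-1.1818, -3.4091).
Re-evaluating at (-1.1818, -3.4091): F = (-20.528974, -16.264646), so ‖F‖₂ = 26.1912.

26.1912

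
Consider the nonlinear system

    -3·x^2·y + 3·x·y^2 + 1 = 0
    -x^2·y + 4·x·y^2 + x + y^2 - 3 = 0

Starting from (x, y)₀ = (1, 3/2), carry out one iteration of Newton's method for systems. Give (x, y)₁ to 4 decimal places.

(0.9864, 0.9532)

At (1, 3/2): F = (3.2500, 7.7500).
Jacobian J = [[-6·x·y + 3·y^2, -3·x^2 + 6·x·y], [-2·x·y + 4·y^2 + 1, -x^2 + 8·x·y + 2·y]].
At the point, J = [[-2.2500, 6.0000], [7.0000, 14.0000]] (det J = -73.5000).
Solving J·Δ = −F gives Δ = (-0.0136, -0.5468).
Then the next iterate is (x, y)₁ = (0.9864, 0.9532).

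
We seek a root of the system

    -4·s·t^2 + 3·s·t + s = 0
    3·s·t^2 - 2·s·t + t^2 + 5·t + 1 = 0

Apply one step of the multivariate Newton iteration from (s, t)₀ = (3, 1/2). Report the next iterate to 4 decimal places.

At (3, 1/2): F = (4.5000, 3.0000).
Jacobian J = [[-4·t^2 + 3·t + 1, -8·s·t + 3·s], [3·t^2 - 2·t, 6·s·t - 2·s + 2·t + 5]].
At the point, J = [[1.5000, -3.0000], [-0.2500, 9.0000]] (det J = 12.7500).
Solving J·Δ = −F gives Δ = (-3.8824, -0.4412).
Then the next iterate is (s, t)₁ = (-0.8824, 0.0588).

(-0.8824, 0.0588)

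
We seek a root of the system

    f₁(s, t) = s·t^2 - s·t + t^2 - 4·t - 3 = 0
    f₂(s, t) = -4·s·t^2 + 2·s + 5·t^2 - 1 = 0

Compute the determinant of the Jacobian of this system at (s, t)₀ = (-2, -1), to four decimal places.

-52.0000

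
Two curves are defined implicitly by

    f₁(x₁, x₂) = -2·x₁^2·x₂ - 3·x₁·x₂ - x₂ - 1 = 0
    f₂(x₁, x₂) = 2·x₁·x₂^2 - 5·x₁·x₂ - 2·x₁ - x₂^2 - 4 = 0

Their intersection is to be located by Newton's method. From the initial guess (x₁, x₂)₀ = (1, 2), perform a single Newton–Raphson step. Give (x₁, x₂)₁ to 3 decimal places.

At (1, 2): F = (-13.000, -12.000).
Jacobian J = [[-4·x₁·x₂ - 3·x₂, -2·x₁^2 - 3·x₁ - 1], [2·x₂^2 - 5·x₂ - 2, 4·x₁·x₂ - 5·x₁ - 2·x₂]].
At the point, J = [[-14.000, -6.000], [-4.000, -1.000]] (det J = -10.000).
Solving J·Δ = −F gives Δ = (-5.900, 11.600).
Then the next iterate is (x₁, x₂)₁ = (-4.900, 13.600).

(-4.900, 13.600)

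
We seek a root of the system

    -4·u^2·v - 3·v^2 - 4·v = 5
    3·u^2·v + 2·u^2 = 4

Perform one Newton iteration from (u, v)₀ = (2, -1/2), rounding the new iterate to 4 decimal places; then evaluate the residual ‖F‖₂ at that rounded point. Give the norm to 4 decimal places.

At (2, -1/2): F = (4.2500, -2.0000).
Jacobian J = [[-8·u·v, -4·u^2 - 6·v - 4], [6·u·v + 4·u, 3·u^2]].
At the point, J = [[8.0000, -17.0000], [2.0000, 12.0000]] (det J = 130.0000).
Solving J·Δ = −F gives Δ = (-0.1308, 0.1885).
Then the next iterate is (u, v)₁ = (1.8692, -0.3115).
Re-evaluating at (1.8692, -0.3115): F = (0.308313, -0.277240), so ‖F‖₂ = 0.4146.

0.4146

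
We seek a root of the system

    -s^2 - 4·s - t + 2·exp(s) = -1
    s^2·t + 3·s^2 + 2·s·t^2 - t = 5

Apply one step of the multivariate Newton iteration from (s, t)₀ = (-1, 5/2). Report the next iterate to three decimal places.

(1.606, 1.441)

At (-1, 5/2): F = (2.23576, -14.500).
Jacobian J = [[-2·s + 2·exp(s) - 4, -1], [2·s·t + 6·s + 2·t^2, s^2 + 4·s·t - 1]].
At the point, J = [[-1.26424, -1.000], [1.500, -10.000]] (det J = 14.14241).
Solving J·Δ = −F gives Δ = (2.606, -1.059).
Then the next iterate is (s, t)₁ = (1.606, 1.441).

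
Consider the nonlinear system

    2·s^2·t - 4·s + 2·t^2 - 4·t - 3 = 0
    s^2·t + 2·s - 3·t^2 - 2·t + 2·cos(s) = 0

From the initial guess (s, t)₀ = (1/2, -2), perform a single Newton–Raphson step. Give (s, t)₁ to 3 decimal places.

At (1/2, -2): F = (10.000, -5.74483).
Jacobian J = [[4·s·t - 4, 2·s^2 + 4·t - 4], [2·s·t - 2·sin(s) + 2, s^2 - 6·t - 2]].
At the point, J = [[-8.000, -11.500], [-0.95885, 10.250]] (det J = -93.02679).
Solving J·Δ = −F gives Δ = (0.392, 0.597).
Then the next iterate is (s, t)₁ = (0.892, -1.403).

(0.892, -1.403)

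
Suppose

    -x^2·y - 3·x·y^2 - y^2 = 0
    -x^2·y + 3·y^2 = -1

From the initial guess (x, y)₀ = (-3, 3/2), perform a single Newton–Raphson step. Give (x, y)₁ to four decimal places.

(-2.3611, 1.1042)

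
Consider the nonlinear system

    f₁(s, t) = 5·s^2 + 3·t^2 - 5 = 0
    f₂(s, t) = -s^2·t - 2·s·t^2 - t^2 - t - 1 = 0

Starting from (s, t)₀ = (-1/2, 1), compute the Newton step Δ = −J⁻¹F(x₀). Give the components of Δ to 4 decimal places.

(-1.1786, -0.8571)

At (-1/2, 1): F = (-0.7500, -2.2500).
Jacobian J = [[10·s, 6·t], [-2·s·t - 2·t^2, -s^2 - 4·s·t - 2·t - 1]].
At the point, J = [[-5.0000, 6.0000], [-1.0000, -1.2500]] (det J = 12.2500).
Solving J·Δ = −F gives Δ = (-1.1786, -0.8571).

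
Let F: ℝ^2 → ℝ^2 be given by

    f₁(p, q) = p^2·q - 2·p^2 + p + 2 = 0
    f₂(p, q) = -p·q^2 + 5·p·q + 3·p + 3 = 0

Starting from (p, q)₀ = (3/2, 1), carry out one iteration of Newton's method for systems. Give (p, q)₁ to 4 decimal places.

At (3/2, 1): F = (1.2500, 13.5000).
Jacobian J = [[2·p·q - 4·p + 1, p^2], [-q^2 + 5·q + 3, -2·p·q + 5·p]].
At the point, J = [[-2.0000, 2.2500], [7.0000, 4.5000]] (det J = -24.7500).
Solving J·Δ = −F gives Δ = (-1.0000, -1.4444).
Then the next iterate is (p, q)₁ = (0.5000, -0.4444).

(0.5000, -0.4444)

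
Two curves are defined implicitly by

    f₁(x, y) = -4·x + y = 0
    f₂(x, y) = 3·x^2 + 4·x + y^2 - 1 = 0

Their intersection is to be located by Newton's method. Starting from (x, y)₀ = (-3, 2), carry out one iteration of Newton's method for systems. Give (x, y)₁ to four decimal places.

(16.0000, 64.0000)

At (-3, 2): F = (14.0000, 18.0000).
Jacobian J = [[-4, 1], [6·x + 4, 2·y]].
At the point, J = [[-4.0000, 1.0000], [-14.0000, 4.0000]] (det J = -2.0000).
Solving J·Δ = −F gives Δ = (19.0000, 62.0000).
Then the next iterate is (x, y)₁ = (16.0000, 64.0000).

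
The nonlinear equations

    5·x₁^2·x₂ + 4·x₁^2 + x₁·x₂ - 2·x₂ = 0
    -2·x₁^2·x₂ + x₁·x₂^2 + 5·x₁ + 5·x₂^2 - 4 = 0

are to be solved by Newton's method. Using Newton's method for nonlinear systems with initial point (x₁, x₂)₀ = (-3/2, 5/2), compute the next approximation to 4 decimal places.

(-1.0388, 1.6359)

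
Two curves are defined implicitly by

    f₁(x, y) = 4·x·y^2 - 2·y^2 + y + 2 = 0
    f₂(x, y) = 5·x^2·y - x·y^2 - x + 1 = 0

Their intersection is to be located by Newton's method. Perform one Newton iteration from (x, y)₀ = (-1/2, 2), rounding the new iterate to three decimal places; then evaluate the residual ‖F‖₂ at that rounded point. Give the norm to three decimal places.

3.560

At (-1/2, 2): F = (-12.000, 6.000).
Jacobian J = [[4·y^2, 8·x·y - 4·y + 1], [10·x·y - y^2 - 1, 5·x^2 - 2·x·y]].
At the point, J = [[16.000, -15.000], [-15.000, 3.250]] (det J = -173.000).
Solving J·Δ = −F gives Δ = (0.295, -0.486).
Then the next iterate is (x, y)₁ = (-0.205, 1.514).
Re-evaluating at (-0.205, 1.514): F = (-2.94999, 1.99303), so ‖F‖₂ = 3.560.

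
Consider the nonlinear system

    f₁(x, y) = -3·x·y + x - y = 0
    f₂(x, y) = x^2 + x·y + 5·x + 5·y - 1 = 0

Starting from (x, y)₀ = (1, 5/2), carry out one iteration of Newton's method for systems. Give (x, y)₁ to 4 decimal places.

At (1, 5/2): F = (-9.0000, 20.0000).
Jacobian J = [[-3·y + 1, -3·x - 1], [2·x + y + 5, x + 5]].
At the point, J = [[-6.5000, -4.0000], [9.5000, 6.0000]] (det J = -1.0000).
Solving J·Δ = −F gives Δ = (26.0000, -44.5000).
Then the next iterate is (x, y)₁ = (27.0000, -42.0000).

(27.0000, -42.0000)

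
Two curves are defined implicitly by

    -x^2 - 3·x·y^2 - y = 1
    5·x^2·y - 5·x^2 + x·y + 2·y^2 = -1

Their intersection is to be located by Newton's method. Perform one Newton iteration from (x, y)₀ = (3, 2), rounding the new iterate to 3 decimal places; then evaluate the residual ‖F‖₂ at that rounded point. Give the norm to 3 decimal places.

259.253

At (3, 2): F = (-48.000, 60.000).
Jacobian J = [[-2·x - 3·y^2, -6·x·y - 1], [10·x·y - 10·x + y, 5·x^2 + x + 4·y]].
At the point, J = [[-18.000, -37.000], [32.000, 56.000]] (det J = 176.000).
Solving J·Δ = −F gives Δ = (2.659, -2.591).
Then the next iterate is (x, y)₁ = (5.659, -0.591).
Re-evaluating at (5.659, -0.591): F = (-38.36302, -256.39906), so ‖F‖₂ = 259.253.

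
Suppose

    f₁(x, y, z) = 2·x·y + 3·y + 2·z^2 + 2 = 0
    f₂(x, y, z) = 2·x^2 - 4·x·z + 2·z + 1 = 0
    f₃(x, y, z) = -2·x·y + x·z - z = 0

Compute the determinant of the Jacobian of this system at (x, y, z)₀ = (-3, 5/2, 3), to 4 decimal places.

J = [[2·y, 2·x + 3, 4·z], [4·x - 4·z, 0, -4·x + 2], [-2·y + z, -2·x, x - 1]].
At the point, J = [[5.0000, -3.0000, 12.0000], [-24.0000, 0.0000, 14.0000], [-2.0000, 6.0000, -4.0000]].
det J = -1776.0000.

-1776.0000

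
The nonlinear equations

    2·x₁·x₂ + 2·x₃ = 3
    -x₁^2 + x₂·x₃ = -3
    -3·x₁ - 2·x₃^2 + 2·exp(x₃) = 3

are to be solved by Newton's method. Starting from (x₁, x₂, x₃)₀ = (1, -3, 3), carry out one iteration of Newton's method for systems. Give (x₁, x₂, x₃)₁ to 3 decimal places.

(0.852, -1.355, 2.410)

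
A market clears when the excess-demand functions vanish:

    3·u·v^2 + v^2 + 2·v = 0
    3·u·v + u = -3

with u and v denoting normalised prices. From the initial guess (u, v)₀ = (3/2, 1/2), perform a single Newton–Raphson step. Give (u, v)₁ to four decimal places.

(-1.0976, 0.4431)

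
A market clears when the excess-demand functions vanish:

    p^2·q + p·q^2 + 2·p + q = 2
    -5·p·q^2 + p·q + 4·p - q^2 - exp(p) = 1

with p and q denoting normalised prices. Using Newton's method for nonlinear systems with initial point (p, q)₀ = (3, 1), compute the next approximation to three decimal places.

(5.313, -1.364)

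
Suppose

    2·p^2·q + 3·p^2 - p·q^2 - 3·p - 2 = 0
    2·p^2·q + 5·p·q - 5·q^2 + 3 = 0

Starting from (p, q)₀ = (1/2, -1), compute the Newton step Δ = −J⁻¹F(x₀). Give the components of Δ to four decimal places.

(-1.4474, -0.3947)

At (1/2, -1): F = (-3.7500, -5.0000).
Jacobian J = [[4·p·q + 6·p - q^2 - 3, 2·p^2 - 2·p·q], [4·p·q + 5·q, 2·p^2 + 5·p - 10·q]].
At the point, J = [[-3.0000, 1.5000], [-7.0000, 13.0000]] (det J = -28.5000).
Solving J·Δ = −F gives Δ = (-1.4474, -0.3947).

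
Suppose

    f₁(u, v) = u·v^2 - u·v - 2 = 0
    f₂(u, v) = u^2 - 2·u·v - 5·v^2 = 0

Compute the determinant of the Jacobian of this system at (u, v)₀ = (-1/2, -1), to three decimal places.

20.500

J = [[v^2 - v, 2·u·v - u], [2·u - 2·v, -2·u - 10·v]].
At the point, J = [[2.000, 1.500], [1.000, 11.000]].
det J = 20.500.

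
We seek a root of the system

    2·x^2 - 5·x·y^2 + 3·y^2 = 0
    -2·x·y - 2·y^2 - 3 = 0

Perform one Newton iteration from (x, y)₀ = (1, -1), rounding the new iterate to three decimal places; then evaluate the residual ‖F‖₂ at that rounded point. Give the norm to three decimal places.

5.830

At (1, -1): F = (0.000, -3.000).
Jacobian J = [[4·x - 5·y^2, -10·x·y + 6·y], [-2·y, -2·x - 4·y]].
At the point, J = [[-1.000, 4.000], [2.000, 2.000]] (det J = -10.000).
Solving J·Δ = −F gives Δ = (1.200, 0.300).
Then the next iterate is (x, y)₁ = (2.200, -0.700).
Re-evaluating at (2.200, -0.700): F = (5.760, -0.900), so ‖F‖₂ = 5.830.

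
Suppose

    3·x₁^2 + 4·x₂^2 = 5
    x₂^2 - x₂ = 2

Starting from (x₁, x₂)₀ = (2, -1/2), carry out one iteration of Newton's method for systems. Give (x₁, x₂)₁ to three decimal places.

At (2, -1/2): F = (8.000, -1.250).
Jacobian J = [[6·x₁, 8·x₂], [0, 2·x₂ - 1]].
At the point, J = [[12.000, -4.000], [0.000, -2.000]] (det J = -24.000).
Solving J·Δ = −F gives Δ = (-0.875, -0.625).
Then the next iterate is (x₁, x₂)₁ = (1.125, -1.125).

(1.125, -1.125)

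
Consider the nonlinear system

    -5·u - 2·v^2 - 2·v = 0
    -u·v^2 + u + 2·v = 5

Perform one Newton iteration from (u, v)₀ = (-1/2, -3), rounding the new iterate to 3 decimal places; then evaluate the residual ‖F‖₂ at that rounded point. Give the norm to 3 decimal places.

2.419

At (-1/2, -3): F = (-9.500, -7.000).
Jacobian J = [[-5, -4·v - 2], [-v^2 + 1, -2·u·v + 2]].
At the point, J = [[-5.000, 10.000], [-8.000, -1.000]] (det J = 85.000).
Solving J·Δ = −F gives Δ = (-0.935, 0.482).
Then the next iterate is (u, v)₁ = (-1.435, -2.518).
Re-evaluating at (-1.435, -2.518): F = (-0.46965, -2.37264), so ‖F‖₂ = 2.419.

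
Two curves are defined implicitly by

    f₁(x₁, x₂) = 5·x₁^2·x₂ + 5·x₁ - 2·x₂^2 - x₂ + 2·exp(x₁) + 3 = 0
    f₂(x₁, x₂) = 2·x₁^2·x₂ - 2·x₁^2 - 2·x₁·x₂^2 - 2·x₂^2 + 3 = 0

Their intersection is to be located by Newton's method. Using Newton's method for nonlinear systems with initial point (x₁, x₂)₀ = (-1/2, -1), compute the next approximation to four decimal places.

(-0.2137, -1.6290)

At (-1/2, -1): F = (-0.536939, 1.0000).
Jacobian J = [[10·x₁·x₂ + 2·exp(x₁) + 5, 5·x₁^2 - 4·x₂ - 1], [4·x₁·x₂ - 4·x₁ - 2·x₂^2, 2·x₁^2 - 4·x₁·x₂ - 4·x₂]].
At the point, J = [[11.213061, 4.2500], [2.0000, 2.5000]] (det J = 19.532653).
Solving J·Δ = −F gives Δ = (0.2863, -0.6290).
Then the next iterate is (x₁, x₂)₁ = (-0.2137, -1.6290).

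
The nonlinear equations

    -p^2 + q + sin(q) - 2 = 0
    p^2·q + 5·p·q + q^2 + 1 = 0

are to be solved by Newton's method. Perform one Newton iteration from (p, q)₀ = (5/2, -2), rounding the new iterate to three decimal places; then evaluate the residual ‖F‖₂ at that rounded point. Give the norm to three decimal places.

9.110

At (5/2, -2): F = (-11.15930, -32.500).
Jacobian J = [[-2·p, cos(q) + 1], [2·p·q + 5·q, p^2 + 5·p + 2·q]].
At the point, J = [[-5.000, 0.58385], [-20.000, 14.750]] (det J = -62.07294).
Solving J·Δ = −F gives Δ = (-2.346, -0.978).
Then the next iterate is (p, q)₁ = (0.154, -2.978).
Re-evaluating at (0.154, -2.978): F = (-5.16458, 7.50480), so ‖F‖₂ = 9.110.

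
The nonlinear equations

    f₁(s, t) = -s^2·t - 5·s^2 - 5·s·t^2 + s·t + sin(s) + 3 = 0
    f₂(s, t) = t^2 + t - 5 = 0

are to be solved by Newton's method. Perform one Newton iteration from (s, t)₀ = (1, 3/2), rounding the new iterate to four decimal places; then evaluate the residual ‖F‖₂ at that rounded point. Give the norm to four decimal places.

0.5063

At (1, 3/2): F = (-12.408529, -1.2500).
Jacobian J = [[-2·s·t - 10·s - 5·t^2 + t + cos(s), -s^2 - 10·s·t + s], [0, 2·t + 1]].
At the point, J = [[-22.209698, -15.0000], [0.0000, 4.0000]] (det J = -88.838791).
Solving J·Δ = −F gives Δ = (-0.7698, 0.3125).
Then the next iterate is (s, t)₁ = (0.2302, 1.8125).
Re-evaluating at (0.2302, 1.8125): F = (-0.496813, 0.097656), so ‖F‖₂ = 0.5063.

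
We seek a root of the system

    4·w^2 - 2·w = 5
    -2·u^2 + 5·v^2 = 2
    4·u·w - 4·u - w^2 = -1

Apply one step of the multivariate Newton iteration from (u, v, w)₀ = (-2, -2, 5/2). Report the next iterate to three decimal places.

(-0.931, -1.072, 1.667)

At (-2, -2, 5/2): F = (15.000, 10.000, -17.250).
Jacobian J = [[0, 0, 8·w - 2], [-4·u, 10·v, 0], [4·w - 4, 0, 4·u - 2·w]].
At the point, J = [[0.000, 0.000, 18.000], [8.000, -20.000, 0.000], [6.000, 0.000, -13.000]] (det J = 2160.000).
Solving J·Δ = −F gives Δ = (1.069, 0.928, -0.833).
Then the next iterate is (u, v, w)₁ = (-0.931, -1.072, 1.667).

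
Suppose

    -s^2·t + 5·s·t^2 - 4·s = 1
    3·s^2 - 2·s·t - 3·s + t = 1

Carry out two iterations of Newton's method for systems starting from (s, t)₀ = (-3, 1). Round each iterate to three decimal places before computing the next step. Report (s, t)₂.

At (-3, 1): F = (-13.000, 42.000).
Jacobian J = [[-2·s·t + 5·t^2 - 4, -s^2 + 10·s·t], [6·s - 2·t - 3, -2·s + 1]].
At the point, J = [[7.000, -39.000], [-23.000, 7.000]] (det J = -848.000).
Solving J·Δ = −F gives Δ = (1.824, -0.006).
Then the next iterate is (s, t)₁ = (-1.176, 0.994).
Round to (-1.176, 0.994) and repeat: F = (-3.48033, 10.00882), J = [[3.27807, -13.07242], [-12.044, 3.352]].
Δ = (0.814, -0.062), so (s, t)₂ = (-0.362, 0.932).

(-0.362, 0.932)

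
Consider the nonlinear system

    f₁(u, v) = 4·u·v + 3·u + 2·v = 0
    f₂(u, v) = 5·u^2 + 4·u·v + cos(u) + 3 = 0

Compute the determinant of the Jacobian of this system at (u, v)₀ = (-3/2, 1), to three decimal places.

-82.010

J = [[4·v + 3, 4·u + 2], [10·u + 4·v - sin(u), 4·u]].
At the point, J = [[7.000, -4.000], [-10.00251, -6.000]].
det J = -82.010.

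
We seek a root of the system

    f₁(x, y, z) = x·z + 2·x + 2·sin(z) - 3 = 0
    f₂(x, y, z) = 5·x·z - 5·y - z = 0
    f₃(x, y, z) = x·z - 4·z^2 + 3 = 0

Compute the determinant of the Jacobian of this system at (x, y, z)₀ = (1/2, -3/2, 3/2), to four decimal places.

J = [[z + 2, 0, x + 2·cos(z)], [5·z, -5, 5·x - 1], [z, 0, x - 8·z]].
At the point, J = [[3.5000, 0.0000, 0.641474], [7.5000, -5.0000, 1.5000], [1.5000, 0.0000, -11.5000]].
det J = 206.0611.

206.0611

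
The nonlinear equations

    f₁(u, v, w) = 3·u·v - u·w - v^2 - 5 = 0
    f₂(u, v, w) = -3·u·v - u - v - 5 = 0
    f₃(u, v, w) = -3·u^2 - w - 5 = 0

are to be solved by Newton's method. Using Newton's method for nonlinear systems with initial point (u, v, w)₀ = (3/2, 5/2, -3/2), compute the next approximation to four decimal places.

(0.6636, 0.1108, -4.2222)

At (3/2, 5/2, -3/2): F = (2.2500, -20.2500, -10.2500).
Jacobian J = [[3·v - w, 3·u - 2·v, -u], [-3·v - 1, -3·u - 1, 0], [-6·u, 0, -1]].
At the point, J = [[9.0000, -0.5000, -1.5000], [-8.5000, -5.5000, 0.0000], [-9.0000, 0.0000, -1.0000]] (det J = 128.0000).
Solving J·Δ = −F gives Δ = (-0.8364, -2.3892, -2.7222).
Then the next iterate is (u, v, w)₁ = (0.6636, 0.1108, -4.2222).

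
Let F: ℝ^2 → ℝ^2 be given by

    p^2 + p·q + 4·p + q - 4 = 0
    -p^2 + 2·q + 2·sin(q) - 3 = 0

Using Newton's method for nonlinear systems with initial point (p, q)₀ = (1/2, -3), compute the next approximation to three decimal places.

At (1/2, -3): F = (-6.250, -9.53224).
Jacobian J = [[2·p + q + 4, p + 1], [-2·p, 2·cos(q) + 2]].
At the point, J = [[2.000, 1.500], [-1.000, 0.02002]] (det J = 1.54003).
Solving J·Δ = −F gives Δ = (-9.203, 16.438).
Then the next iterate is (p, q)₁ = (-8.703, 13.438).

(-8.703, 13.438)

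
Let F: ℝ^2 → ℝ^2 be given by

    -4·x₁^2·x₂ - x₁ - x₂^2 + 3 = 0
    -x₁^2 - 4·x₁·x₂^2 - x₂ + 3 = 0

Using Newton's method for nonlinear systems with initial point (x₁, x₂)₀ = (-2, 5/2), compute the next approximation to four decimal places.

(-1.4146, 1.6229)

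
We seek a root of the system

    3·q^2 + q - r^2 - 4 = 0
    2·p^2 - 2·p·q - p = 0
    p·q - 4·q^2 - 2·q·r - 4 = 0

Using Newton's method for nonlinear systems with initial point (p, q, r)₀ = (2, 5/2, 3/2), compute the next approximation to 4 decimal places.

(1.5859, 1.2930, 0.0625)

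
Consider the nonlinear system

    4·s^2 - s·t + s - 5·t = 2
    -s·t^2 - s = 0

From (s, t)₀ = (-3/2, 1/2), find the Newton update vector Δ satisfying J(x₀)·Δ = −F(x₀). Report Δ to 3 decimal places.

At (-3/2, 1/2): F = (3.750, 1.875).
Jacobian J = [[8·s - t + 1, -s - 5], [-t^2 - 1, -2·s·t]].
At the point, J = [[-11.500, -3.500], [-1.250, 1.500]] (det J = -21.625).
Solving J·Δ = −F gives Δ = (0.564, -0.780).

(0.564, -0.780)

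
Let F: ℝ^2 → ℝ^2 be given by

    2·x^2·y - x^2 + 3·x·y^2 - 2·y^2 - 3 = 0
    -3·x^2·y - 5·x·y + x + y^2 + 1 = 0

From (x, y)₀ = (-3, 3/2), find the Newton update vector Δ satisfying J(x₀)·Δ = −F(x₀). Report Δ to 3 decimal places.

(0.503, -0.826)

At (-3, 3/2): F = (-9.750, -17.750).
Jacobian J = [[4·x·y - 2·x + 3·y^2, 2·x^2 + 6·x·y - 4·y], [-6·x·y - 5·y + 1, -3·x^2 - 5·x + 2·y]].
At the point, J = [[-5.250, -15.000], [20.500, -9.000]] (det J = 354.750).
Solving J·Δ = −F gives Δ = (0.503, -0.826).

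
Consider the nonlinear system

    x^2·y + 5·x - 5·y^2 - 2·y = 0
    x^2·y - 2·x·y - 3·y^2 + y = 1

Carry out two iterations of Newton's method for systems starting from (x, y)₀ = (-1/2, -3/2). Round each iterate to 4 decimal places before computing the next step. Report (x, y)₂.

(0.1982, 0.3461)

At (-1/2, -3/2): F = (-11.1250, -11.1250).
Jacobian J = [[2·x·y + 5, x^2 - 10·y - 2], [2·x·y - 2·y, x^2 - 2·x - 6·y + 1]].
At the point, J = [[6.5000, 13.2500], [4.5000, 11.2500]] (det J = 13.5000).
Solving J·Δ = −F gives Δ = (-1.6481, 1.6481).
Then the next iterate is (x, y)₁ = (-2.1481, 0.1481).
Round to (-2.1481, 0.1481) and repeat: F = (-10.462985, 0.401949), J = [[4.363733, 1.133334], [-0.932467, 9.021934]].
Δ = (2.3463, 0.1980), so (x, y)₂ = (0.1982, 0.3461).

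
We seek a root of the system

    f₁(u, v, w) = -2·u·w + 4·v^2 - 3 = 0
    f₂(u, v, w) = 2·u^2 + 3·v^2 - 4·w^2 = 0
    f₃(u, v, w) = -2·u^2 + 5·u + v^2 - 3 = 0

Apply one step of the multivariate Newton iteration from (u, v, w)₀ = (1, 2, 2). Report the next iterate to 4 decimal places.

(0.3538, 1.1615, 1.0846)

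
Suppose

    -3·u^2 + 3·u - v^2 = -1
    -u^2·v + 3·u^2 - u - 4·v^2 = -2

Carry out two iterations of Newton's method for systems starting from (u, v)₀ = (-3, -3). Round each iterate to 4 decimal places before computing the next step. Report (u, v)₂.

(-0.6424, -0.4996)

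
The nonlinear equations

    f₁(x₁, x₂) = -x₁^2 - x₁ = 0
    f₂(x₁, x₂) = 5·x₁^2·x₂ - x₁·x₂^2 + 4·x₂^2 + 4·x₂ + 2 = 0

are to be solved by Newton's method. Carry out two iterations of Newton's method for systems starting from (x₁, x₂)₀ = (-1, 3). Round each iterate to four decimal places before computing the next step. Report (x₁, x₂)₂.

At (-1, 3): F = (0.0000, 74.0000).
Jacobian J = [[-2·x₁ - 1, 0], [10·x₁·x₂ - x₂^2, 5·x₁^2 - 2·x₁·x₂ + 8·x₂ + 4]].
At the point, J = [[1.0000, 0.0000], [-39.0000, 39.0000]] (det J = 39.0000).
Solving J·Δ = −F gives Δ = (0.0000, -1.8974).
Then the next iterate is (x₁, x₂)₁ = (-1.0000, 1.1026).
Round to (-1.0000, 1.1026) and repeat: F = (0.0000, 18.002034), J = [[1.0000, 0.0000], [-12.241727, 20.0260]].
Δ = (0.0000, -0.8989), so (x₁, x₂)₂ = (-1.0000, 0.2037).

(-1.0000, 0.2037)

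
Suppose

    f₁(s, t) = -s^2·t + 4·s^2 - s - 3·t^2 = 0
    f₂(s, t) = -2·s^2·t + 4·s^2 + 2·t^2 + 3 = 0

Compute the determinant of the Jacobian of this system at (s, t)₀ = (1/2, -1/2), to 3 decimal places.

-22.500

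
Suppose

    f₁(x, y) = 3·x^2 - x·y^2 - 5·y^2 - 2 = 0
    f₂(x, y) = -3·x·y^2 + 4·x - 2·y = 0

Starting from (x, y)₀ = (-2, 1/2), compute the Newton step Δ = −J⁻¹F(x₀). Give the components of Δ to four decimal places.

(0.3694, 1.5748)

At (-2, 1/2): F = (9.2500, -7.5000).
Jacobian J = [[6·x - y^2, -2·x·y - 10·y], [-3·y^2 + 4, -6·x·y - 2]].
At the point, J = [[-12.2500, -3.0000], [3.2500, 4.0000]] (det J = -39.2500).
Solving J·Δ = −F gives Δ = (0.3694, 1.5748).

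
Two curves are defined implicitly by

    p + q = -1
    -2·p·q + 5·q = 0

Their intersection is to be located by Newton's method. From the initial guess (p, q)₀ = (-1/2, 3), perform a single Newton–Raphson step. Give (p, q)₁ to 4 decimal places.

At (-1/2, 3): F = (3.5000, 18.0000).
Jacobian J = [[1, 1], [-2·q, -2·p + 5]].
At the point, J = [[1.0000, 1.0000], [-6.0000, 6.0000]] (det J = 12.0000).
Solving J·Δ = −F gives Δ = (-0.2500, -3.2500).
Then the next iterate is (p, q)₁ = (-0.7500, -0.2500).

(-0.7500, -0.2500)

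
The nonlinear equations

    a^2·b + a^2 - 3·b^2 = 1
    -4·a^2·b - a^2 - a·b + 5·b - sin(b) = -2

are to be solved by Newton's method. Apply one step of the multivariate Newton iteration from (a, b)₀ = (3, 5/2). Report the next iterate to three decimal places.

At (3, 5/2): F = (11.750, -92.59847).
Jacobian J = [[2·a·b + 2·a, a^2 - 6·b], [-8·a·b - 2·a - b, -4·a^2 - a - cos(b) + 5]].
At the point, J = [[21.000, -6.000], [-68.500, -33.19886]] (det J = -1108.17598).
Solving J·Δ = −F gives Δ = (-0.853, -1.028).
Then the next iterate is (a, b)₁ = (2.147, 1.472).

(2.147, 1.472)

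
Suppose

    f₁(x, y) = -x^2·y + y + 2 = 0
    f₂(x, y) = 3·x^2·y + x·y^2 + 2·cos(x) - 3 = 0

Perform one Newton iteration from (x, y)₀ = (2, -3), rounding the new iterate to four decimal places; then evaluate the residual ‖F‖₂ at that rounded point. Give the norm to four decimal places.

At (2, -3): F = (11.0000, -21.832294).
Jacobian J = [[-2·x·y, -x^2 + 1], [6·x·y + y^2 - 2·sin(x), 3·x^2 + 2·x·y]].
At the point, J = [[12.0000, -3.0000], [-28.818595, 0.0000]] (det J = -86.455785).
Solving J·Δ = −F gives Δ = (-0.7576, 0.6364).
Then the next iterate is (x, y)₁ = (1.2424, -2.3636).
Re-evaluating at (1.2424, -2.3636): F = (3.284753, -6.359210), so ‖F‖₂ = 7.1575.

7.1575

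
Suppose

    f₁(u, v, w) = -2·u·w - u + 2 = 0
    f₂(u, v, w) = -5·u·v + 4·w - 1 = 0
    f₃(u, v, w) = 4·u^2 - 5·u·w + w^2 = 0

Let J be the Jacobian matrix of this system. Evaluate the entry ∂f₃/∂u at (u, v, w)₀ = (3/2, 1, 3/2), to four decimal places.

4.5000

∂f₃/∂u = 8·u - 5·w.
At (3/2, 1, 3/2) this is 4.5000.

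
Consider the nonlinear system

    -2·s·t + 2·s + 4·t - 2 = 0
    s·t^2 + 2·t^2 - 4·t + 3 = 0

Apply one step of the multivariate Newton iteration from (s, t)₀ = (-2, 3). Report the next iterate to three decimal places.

(-2.000, 0.750)

At (-2, 3): F = (18.000, -9.000).
Jacobian J = [[-2·t + 2, -2·s + 4], [t^2, 2·s·t + 4·t - 4]].
At the point, J = [[-4.000, 8.000], [9.000, -4.000]] (det J = -56.000).
Solving J·Δ = −F gives Δ = (0.000, -2.250).
Then the next iterate is (s, t)₁ = (-2.000, 0.750).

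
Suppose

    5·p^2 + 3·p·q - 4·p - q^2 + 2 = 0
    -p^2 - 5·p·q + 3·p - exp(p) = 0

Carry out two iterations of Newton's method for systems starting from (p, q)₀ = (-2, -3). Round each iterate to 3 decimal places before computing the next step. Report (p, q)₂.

(-0.200, -0.947)

At (-2, -3): F = (39.000, -40.13534).
Jacobian J = [[10·p + 3·q - 4, 3·p - 2·q], [-2·p - 5·q - exp(p) + 3, -5·p]].
At the point, J = [[-33.000, 0.000], [21.86466, 10.000]] (det J = -330.000).
Solving J·Δ = −F gives Δ = (1.182, 1.430).
Then the next iterate is (p, q)₁ = (-0.818, -1.570).
Round to (-0.818, -1.570) and repeat: F = (10.00550, -9.98574), J = [[-16.890, 0.686], [12.04469, 4.090]].
Δ = (0.618, 0.623), so (p, q)₂ = (-0.200, -0.947).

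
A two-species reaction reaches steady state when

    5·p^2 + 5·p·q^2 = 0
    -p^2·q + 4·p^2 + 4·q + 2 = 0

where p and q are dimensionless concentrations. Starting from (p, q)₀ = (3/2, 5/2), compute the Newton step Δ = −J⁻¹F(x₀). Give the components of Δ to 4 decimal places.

At (3/2, 5/2): F = (58.1250, 15.3750).
Jacobian J = [[10·p + 5·q^2, 10·p·q], [-2·p·q + 8·p, -p^2 + 4]].
At the point, J = [[46.2500, 37.5000], [4.5000, 1.7500]] (det J = -87.8125).
Solving J·Δ = −F gives Δ = (-5.4075, 5.1192).

(-5.4075, 5.1192)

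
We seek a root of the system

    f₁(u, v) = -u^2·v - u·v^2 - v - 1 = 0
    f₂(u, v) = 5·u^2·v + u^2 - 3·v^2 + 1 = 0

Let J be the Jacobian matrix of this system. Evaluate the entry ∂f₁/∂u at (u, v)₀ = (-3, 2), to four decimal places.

∂f₁/∂u = -2·u·v - v^2.
At (-3, 2) this is 8.0000.

8.0000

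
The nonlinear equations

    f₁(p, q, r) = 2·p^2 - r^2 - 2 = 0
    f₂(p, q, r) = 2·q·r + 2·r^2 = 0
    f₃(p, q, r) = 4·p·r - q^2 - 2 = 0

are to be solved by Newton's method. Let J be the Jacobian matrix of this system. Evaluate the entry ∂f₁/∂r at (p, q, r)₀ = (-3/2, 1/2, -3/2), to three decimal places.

∂f₁/∂r = -2·r.
At (-3/2, 1/2, -3/2) this is 3.000.

3.000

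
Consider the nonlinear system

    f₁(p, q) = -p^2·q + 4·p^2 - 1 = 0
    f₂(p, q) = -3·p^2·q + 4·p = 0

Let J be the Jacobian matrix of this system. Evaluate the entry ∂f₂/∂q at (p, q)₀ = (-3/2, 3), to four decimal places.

∂f₂/∂q = -3·p^2.
At (-3/2, 3) this is -6.7500.

-6.7500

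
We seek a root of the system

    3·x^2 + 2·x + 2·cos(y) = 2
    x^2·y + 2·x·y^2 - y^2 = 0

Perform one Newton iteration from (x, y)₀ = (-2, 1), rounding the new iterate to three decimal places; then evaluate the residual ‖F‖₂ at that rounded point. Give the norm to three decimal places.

1.728

At (-2, 1): F = (7.08060, -1.000).
Jacobian J = [[6·x + 2, -2·sin(y)], [2·x·y + 2·y^2, x^2 + 4·x·y - 2·y]].
At the point, J = [[-10.000, -1.68294], [-2.000, -6.000]] (det J = 56.63412).
Solving J·Δ = −F gives Δ = (0.780, -0.427).
Then the next iterate is (x, y)₁ = (-1.220, 0.573).
Re-evaluating at (-1.220, 0.573): F = (1.70576, -0.27660), so ‖F‖₂ = 1.728.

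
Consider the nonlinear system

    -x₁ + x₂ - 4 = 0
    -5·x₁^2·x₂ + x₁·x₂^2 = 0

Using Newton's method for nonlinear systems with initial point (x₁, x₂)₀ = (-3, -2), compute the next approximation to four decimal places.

(-3.2360, 0.7640)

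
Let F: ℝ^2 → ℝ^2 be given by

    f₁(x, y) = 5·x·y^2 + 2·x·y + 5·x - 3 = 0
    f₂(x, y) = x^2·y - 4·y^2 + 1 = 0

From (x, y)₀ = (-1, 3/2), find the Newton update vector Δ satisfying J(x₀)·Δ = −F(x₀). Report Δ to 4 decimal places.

(0.5109, -0.7303)

At (-1, 3/2): F = (-22.2500, -6.5000).
Jacobian J = [[5·y^2 + 2·y + 5, 10·x·y + 2·x], [2·x·y, x^2 - 8·y]].
At the point, J = [[19.2500, -17.0000], [-3.0000, -11.0000]] (det J = -262.7500).
Solving J·Δ = −F gives Δ = (0.5109, -0.7303).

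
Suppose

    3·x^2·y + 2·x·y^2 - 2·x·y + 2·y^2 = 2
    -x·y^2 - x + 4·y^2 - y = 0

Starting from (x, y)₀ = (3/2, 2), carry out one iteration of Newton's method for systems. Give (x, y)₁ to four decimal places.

At (3/2, 2): F = (25.5000, 6.5000).
Jacobian J = [[6·x·y + 2·y^2 - 2·y, 3·x^2 + 4·x·y - 2·x + 4·y], [-y^2 - 1, -2·x·y + 8·y - 1]].
At the point, J = [[22.0000, 23.7500], [-5.0000, 9.0000]] (det J = 316.7500).
Solving J·Δ = −F gives Δ = (-0.2372, -0.8540).
Then the next iterate is (x, y)₁ = (1.2628, 1.1460).

(1.2628, 1.1460)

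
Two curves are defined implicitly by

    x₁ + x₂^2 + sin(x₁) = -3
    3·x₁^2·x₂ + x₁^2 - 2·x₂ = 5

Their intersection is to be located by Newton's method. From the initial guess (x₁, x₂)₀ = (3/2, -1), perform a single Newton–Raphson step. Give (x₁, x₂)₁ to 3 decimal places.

At (3/2, -1): F = (6.49749, -7.500).
Jacobian J = [[cos(x₁) + 1, 2·x₂], [6·x₁·x₂ + 2·x₁, 3·x₁^2 - 2]].
At the point, J = [[1.07074, -2.000], [-6.000, 4.750]] (det J = -6.91400).
Solving J·Δ = −F gives Δ = (2.294, 4.477).
Then the next iterate is (x₁, x₂)₁ = (3.794, 3.477).

(3.794, 3.477)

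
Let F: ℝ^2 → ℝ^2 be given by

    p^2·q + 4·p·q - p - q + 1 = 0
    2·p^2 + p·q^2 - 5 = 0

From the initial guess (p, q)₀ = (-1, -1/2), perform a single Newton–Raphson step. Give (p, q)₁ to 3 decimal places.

(-1.529, 0.765)

At (-1, -1/2): F = (4.000, -3.250).
Jacobian J = [[2·p·q + 4·q - 1, p^2 + 4·p - 1], [4·p + q^2, 2·p·q]].
At the point, J = [[-2.000, -4.000], [-3.750, 1.000]] (det J = -17.000).
Solving J·Δ = −F gives Δ = (-0.529, 1.265).
Then the next iterate is (p, q)₁ = (-1.529, 0.765).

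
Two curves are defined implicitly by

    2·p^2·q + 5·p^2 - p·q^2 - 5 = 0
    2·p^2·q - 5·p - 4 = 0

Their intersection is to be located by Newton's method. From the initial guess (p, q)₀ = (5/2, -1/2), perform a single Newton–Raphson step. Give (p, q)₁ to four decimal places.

At (5/2, -1/2): F = (19.3750, -22.7500).
Jacobian J = [[4·p·q + 10·p - q^2, 2·p^2 - 2·p·q], [4·p·q - 5, 2·p^2]].
At the point, J = [[19.7500, 15.0000], [-10.0000, 12.5000]] (det J = 396.8750).
Solving J·Δ = −F gives Δ = (-1.4701, 0.6439).
Then the next iterate is (p, q)₁ = (1.0299, 0.1439).

(1.0299, 0.1439)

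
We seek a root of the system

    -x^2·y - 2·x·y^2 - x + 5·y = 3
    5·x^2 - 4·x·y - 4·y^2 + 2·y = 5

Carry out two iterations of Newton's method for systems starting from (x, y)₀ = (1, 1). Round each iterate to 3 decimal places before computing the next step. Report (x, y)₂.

(1.526, 1.109)

At (1, 1): F = (-2.000, -6.000).
Jacobian J = [[-2·x·y - 2·y^2 - 1, -x^2 - 4·x·y + 5], [10·x - 4·y, -4·x - 8·y + 2]].
At the point, J = [[-5.000, 0.000], [6.000, -10.000]] (det J = 50.000).
Solving J·Δ = −F gives Δ = (-0.400, -0.840).
Then the next iterate is (x, y)₁ = (0.600, 0.160).
Round to (0.600, 0.160) and repeat: F = (-2.88832, -3.36640), J = [[-1.24320, 4.256], [5.360, -1.680]].
Δ = (0.926, 0.949), so (x, y)₂ = (1.526, 1.109).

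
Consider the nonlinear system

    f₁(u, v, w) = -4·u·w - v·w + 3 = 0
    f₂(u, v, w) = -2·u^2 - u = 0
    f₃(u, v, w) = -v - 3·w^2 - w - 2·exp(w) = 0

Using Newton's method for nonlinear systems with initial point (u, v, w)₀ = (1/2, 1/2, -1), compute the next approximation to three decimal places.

At (1/2, 1/2, -1): F = (5.500, -1.000, -3.23576).
Jacobian J = [[-4·w, -w, -4·u - v], [-4·u - 1, 0, 0], [0, -1, -6·w - 2·exp(w) - 1]].
At the point, J = [[4.000, 1.000, -2.500], [-3.000, 0.000, 0.000], [0.000, -1.000, 4.26424]] (det J = 5.29272).
Solving J·Δ = −F gives Δ = (-0.333, -5.486, -0.528).
Then the next iterate is (u, v, w)₁ = (0.167, -4.986, -1.528).

(0.167, -4.986, -1.528)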